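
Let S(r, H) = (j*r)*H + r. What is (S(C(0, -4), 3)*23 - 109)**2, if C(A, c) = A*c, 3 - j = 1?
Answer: 11881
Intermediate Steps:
j = 2 (j = 3 - 1*1 = 3 - 1 = 2)
S(r, H) = r + 2*H*r (S(r, H) = (2*r)*H + r = 2*H*r + r = r + 2*H*r)
(S(C(0, -4), 3)*23 - 109)**2 = (((0*(-4))*(1 + 2*3))*23 - 109)**2 = ((0*(1 + 6))*23 - 109)**2 = ((0*7)*23 - 109)**2 = (0*23 - 109)**2 = (0 - 109)**2 = (-109)**2 = 11881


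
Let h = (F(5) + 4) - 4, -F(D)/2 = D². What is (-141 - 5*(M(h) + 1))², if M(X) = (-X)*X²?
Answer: 390807521316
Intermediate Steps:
F(D) = -2*D²
h = -50 (h = (-2*5² + 4) - 4 = (-2*25 + 4) - 4 = (-50 + 4) - 4 = -46 - 4 = -50)
M(X) = -X³
(-141 - 5*(M(h) + 1))² = (-141 - 5*(-1*(-50)³ + 1))² = (-141 - 5*(-1*(-125000) + 1))² = (-141 - 5*(125000 + 1))² = (-141 - 5*125001)² = (-141 - 625005)² = (-625146)² = 390807521316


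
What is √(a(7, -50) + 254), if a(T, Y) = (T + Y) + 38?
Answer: √249 ≈ 15.780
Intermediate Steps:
a(T, Y) = 38 + T + Y
√(a(7, -50) + 254) = √((38 + 7 - 50) + 254) = √(-5 + 254) = √249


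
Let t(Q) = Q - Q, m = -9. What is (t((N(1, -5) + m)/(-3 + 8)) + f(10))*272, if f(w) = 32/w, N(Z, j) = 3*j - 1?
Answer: 4352/5 ≈ 870.40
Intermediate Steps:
N(Z, j) = -1 + 3*j
t(Q) = 0
(t((N(1, -5) + m)/(-3 + 8)) + f(10))*272 = (0 + 32/10)*272 = (0 + 32*(1/10))*272 = (0 + 16/5)*272 = (16/5)*272 = 4352/5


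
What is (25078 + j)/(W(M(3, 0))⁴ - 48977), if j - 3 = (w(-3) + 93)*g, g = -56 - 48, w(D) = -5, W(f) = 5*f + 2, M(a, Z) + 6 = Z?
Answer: 15929/565679 ≈ 0.028159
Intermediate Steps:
M(a, Z) = -6 + Z
W(f) = 2 + 5*f
g = -104
j = -9149 (j = 3 + (-5 + 93)*(-104) = 3 + 88*(-104) = 3 - 9152 = -9149)
(25078 + j)/(W(M(3, 0))⁴ - 48977) = (25078 - 9149)/((2 + 5*(-6 + 0))⁴ - 48977) = 15929/((2 + 5*(-6))⁴ - 48977) = 15929/((2 - 30)⁴ - 48977) = 15929/((-28)⁴ - 48977) = 15929/(614656 - 48977) = 15929/565679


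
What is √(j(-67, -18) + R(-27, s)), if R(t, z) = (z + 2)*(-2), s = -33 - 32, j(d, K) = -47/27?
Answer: √10065/9 ≈ 11.147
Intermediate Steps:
j(d, K) = -47/27 (j(d, K) = -47*1/27 = -47/27)
s = -65
R(t, z) = -4 - 2*z (R(t, z) = (2 + z)*(-2) = -4 - 2*z)
√(j(-67, -18) + R(-27, s)) = √(-47/27 + (-4 - 2*(-65))) = √(-47/27 + (-4 + 130)) = √(-47/27 + 126) = √(3355/27) = √10065/9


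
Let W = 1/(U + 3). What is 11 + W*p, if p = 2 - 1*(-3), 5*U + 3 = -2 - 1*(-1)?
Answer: 146/11 ≈ 13.273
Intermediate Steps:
U = -4/5 (U = -3/5 + (-2 - 1*(-1))/5 = -3/5 + (-2 + 1)/5 = -3/5 + (1/5)*(-1) = -3/5 - 1/5 = -4/5 ≈ -0.80000)
p = 5 (p = 2 + 3 = 5)
W = 5/11 (W = 1/(-4/5 + 3) = 1/(11/5) = 5/11 ≈ 0.45455)
11 + W*p = 11 + (5/11)*5 = 11 + 25/11 = 146/11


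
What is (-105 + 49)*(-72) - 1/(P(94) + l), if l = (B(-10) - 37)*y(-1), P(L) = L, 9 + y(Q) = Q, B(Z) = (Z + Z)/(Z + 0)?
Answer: 1790207/444 ≈ 4032.0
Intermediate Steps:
B(Z) = 2 (B(Z) = (2*Z)/Z = 2)
y(Q) = -9 + Q
l = 350 (l = (2 - 37)*(-9 - 1) = -35*(-10) = 350)
(-105 + 49)*(-72) - 1/(P(94) + l) = (-105 + 49)*(-72) - 1/(94 + 350) = -56*(-72) - 1/444 = 4032 - 1*1/444 = 4032 - 1/444 = 1790207/444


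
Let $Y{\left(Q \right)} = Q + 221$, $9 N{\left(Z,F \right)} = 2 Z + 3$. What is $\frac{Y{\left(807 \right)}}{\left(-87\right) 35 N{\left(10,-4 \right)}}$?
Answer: $- \frac{3084}{23345} \approx -0.13211$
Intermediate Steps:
$N{\left(Z,F \right)} = \frac{1}{3} + \frac{2 Z}{9}$ ($N{\left(Z,F \right)} = \frac{2 Z + 3}{9} = \frac{3 + 2 Z}{9} = \frac{1}{3} + \frac{2 Z}{9}$)
$Y{\left(Q \right)} = 221 + Q$
$\frac{Y{\left(807 \right)}}{\left(-87\right) 35 N{\left(10,-4 \right)}} = \frac{221 + 807}{\left(-87\right) 35 \left(\frac{1}{3} + \frac{2}{9} \cdot 10\right)} = \frac{1028}{\left(-3045\right) \left(\frac{1}{3} + \frac{20}{9}\right)} = \frac{1028}{\left(-3045\right) \frac{23}{9}} = \frac{1028}{- \frac{23345}{3}} = 1028 \left(- \frac{3}{23345}\right) = - \frac{3084}{23345}$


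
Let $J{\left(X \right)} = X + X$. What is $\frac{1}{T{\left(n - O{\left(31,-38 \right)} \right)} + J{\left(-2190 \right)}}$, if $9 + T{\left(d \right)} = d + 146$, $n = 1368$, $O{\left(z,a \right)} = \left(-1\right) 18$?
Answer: $- \frac{1}{2857} \approx -0.00035002$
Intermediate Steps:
$O{\left(z,a \right)} = -18$
$J{\left(X \right)} = 2 X$
$T{\left(d \right)} = 137 + d$ ($T{\left(d \right)} = -9 + \left(d + 146\right) = -9 + \left(146 + d\right) = 137 + d$)
$\frac{1}{T{\left(n - O{\left(31,-38 \right)} \right)} + J{\left(-2190 \right)}} = \frac{1}{\left(137 + \left(1368 - -18\right)\right) + 2 \left(-2190\right)} = \frac{1}{\left(137 + \left(1368 + 18\right)\right) - 4380} = \frac{1}{\left(137 + 1386\right) - 4380} = \frac{1}{1523 - 4380} = \frac{1}{-2857} = - \frac{1}{2857}$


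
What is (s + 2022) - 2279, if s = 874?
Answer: 617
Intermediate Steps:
(s + 2022) - 2279 = (874 + 2022) - 2279 = 2896 - 2279 = 617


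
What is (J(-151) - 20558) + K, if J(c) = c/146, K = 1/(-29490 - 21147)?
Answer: -151992981449/7393002 ≈ -20559.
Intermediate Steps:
K = -1/50637 (K = 1/(-50637) = -1/50637 ≈ -1.9748e-5)
J(c) = c/146 (J(c) = c*(1/146) = c/146)
(J(-151) - 20558) + K = ((1/146)*(-151) - 20558) - 1/50637 = (-151/146 - 20558) - 1/50637 = -3001619/146 - 1/50637 = -151992981449/7393002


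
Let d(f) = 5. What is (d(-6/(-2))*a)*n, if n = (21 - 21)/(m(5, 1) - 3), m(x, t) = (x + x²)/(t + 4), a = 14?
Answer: 0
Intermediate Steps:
m(x, t) = (x + x²)/(4 + t)
n = 0 (n = (21 - 21)/(5*(1 + 5)/(4 + 1) - 3) = 0/(5*6/5 - 3) = 0/(5*(⅕)*6 - 3) = 0/(6 - 3) = 0/3 = 0*(⅓) = 0)
(d(-6/(-2))*a)*n = (5*14)*0 = 70*0 = 0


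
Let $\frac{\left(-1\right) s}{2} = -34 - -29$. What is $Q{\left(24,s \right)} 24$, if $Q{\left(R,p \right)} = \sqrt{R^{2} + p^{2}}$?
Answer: $624$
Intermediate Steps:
$s = 10$ ($s = - 2 \left(-34 - -29\right) = - 2 \left(-34 + 29\right) = \left(-2\right) \left(-5\right) = 10$)
$Q{\left(24,s \right)} 24 = \sqrt{24^{2} + 10^{2}} \cdot 24 = \sqrt{576 + 100} \cdot 24 = \sqrt{676} \cdot 24 = 26 \cdot 24 = 624$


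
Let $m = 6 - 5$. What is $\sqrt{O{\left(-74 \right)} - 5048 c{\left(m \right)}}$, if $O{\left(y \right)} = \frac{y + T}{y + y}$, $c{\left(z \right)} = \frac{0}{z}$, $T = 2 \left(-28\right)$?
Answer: $\frac{\sqrt{4810}}{74} \approx 0.93722$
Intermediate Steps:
$m = 1$
$T = -56$
$c{\left(z \right)} = 0$
$O{\left(y \right)} = \frac{-56 + y}{2 y}$ ($O{\left(y \right)} = \frac{y - 56}{y + y} = \frac{-56 + y}{2 y}$)
$\sqrt{O{\left(-74 \right)} - 5048 c{\left(m \right)}} = \sqrt{\frac{-56 - 74}{2 \left(-74\right)} - 0} = \sqrt{\frac{1}{2} \left(- \frac{1}{74}\right) \left(-130\right) + 0} = \sqrt{\frac{65}{74} + 0} = \sqrt{\frac{65}{74}} = \frac{\sqrt{4810}}{74}$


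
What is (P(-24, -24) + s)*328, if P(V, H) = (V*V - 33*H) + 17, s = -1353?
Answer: 10496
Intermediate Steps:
P(V, H) = 17 + V**2 - 33*H (P(V, H) = (V**2 - 33*H) + 17 = 17 + V**2 - 33*H)
(P(-24, -24) + s)*328 = ((17 + (-24)**2 - 33*(-24)) - 1353)*328 = ((17 + 576 + 792) - 1353)*328 = (1385 - 1353)*328 = 32*328 = 10496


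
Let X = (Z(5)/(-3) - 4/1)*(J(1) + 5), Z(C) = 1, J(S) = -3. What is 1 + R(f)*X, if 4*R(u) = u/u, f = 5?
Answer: -7/6 ≈ -1.1667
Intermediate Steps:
R(u) = ¼ (R(u) = (u/u)/4 = (¼)*1 = ¼)
X = -26/3 (X = (1/(-3) - 4/1)*(-3 + 5) = (1*(-⅓) - 4*1)*2 = (-⅓ - 4)*2 = -13/3*2 = -26/3 ≈ -8.6667)
1 + R(f)*X = 1 + (¼)*(-26/3) = 1 - 13/6 = -7/6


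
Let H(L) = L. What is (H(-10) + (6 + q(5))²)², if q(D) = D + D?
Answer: 60516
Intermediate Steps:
q(D) = 2*D
(H(-10) + (6 + q(5))²)² = (-10 + (6 + 2*5)²)² = (-10 + (6 + 10)²)² = (-10 + 16²)² = (-10 + 256)² = 246² = 60516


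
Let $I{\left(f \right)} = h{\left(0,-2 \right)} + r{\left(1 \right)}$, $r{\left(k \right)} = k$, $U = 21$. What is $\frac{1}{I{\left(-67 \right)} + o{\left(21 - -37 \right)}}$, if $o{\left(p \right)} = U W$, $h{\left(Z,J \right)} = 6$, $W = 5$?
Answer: $\frac{1}{112} \approx 0.0089286$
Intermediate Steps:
$o{\left(p \right)} = 105$ ($o{\left(p \right)} = 21 \cdot 5 = 105$)
$I{\left(f \right)} = 7$ ($I{\left(f \right)} = 6 + 1 = 7$)
$\frac{1}{I{\left(-67 \right)} + o{\left(21 - -37 \right)}} = \frac{1}{7 + 105} = \frac{1}{112}$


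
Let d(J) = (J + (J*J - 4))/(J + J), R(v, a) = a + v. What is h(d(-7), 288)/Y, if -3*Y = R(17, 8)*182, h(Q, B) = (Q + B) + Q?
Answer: -2967/15925 ≈ -0.18631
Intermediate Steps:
d(J) = (-4 + J + J²)/(2*J) (d(J) = (J + (J² - 4))/((2*J)) = (J + (-4 + J²))*(1/(2*J)) = (-4 + J + J²)*(1/(2*J)) = (-4 + J + J²)/(2*J))
h(Q, B) = B + 2*Q (h(Q, B) = (B + Q) + Q = B + 2*Q)
Y = -4550/3 (Y = -(8 + 17)*182/3 = -25*182/3 = -⅓*4550 = -4550/3 ≈ -1516.7)
h(d(-7), 288)/Y = (288 + 2*((½)*(-4 - 7*(1 - 7))/(-7)))/(-4550/3) = (288 + 2*((½)*(-⅐)*(-4 - 7*(-6))))*(-3/4550) = (288 + 2*((½)*(-⅐)*(-4 + 42)))*(-3/4550) = (288 + 2*((½)*(-⅐)*38))*(-3/4550) = (288 + 2*(-19/7))*(-3/4550) = (288 - 38/7)*(-3/4550) = (1978/7)*(-3/4550) = -2967/15925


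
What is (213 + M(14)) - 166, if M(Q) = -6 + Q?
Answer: 55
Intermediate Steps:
(213 + M(14)) - 166 = (213 + (-6 + 14)) - 166 = (213 + 8) - 166 = 221 - 166 = 55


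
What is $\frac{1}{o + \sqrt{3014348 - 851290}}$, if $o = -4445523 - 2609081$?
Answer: $- \frac{3527302}{24883717716879} - \frac{\sqrt{2163058}}{49767435433758} \approx -1.4178 \cdot 10^{-7}$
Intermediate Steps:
$o = -7054604$
$\frac{1}{o + \sqrt{3014348 - 851290}} = \frac{1}{-7054604 + \sqrt{3014348 - 851290}} = \frac{1}{-7054604 + \sqrt{2163058}}$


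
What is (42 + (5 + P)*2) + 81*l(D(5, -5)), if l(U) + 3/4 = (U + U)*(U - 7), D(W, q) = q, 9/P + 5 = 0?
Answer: 194153/20 ≈ 9707.7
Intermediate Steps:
P = -9/5 (P = 9/(-5 + 0) = 9/(-5) = 9*(-1/5) = -9/5 ≈ -1.8000)
l(U) = -3/4 + 2*U*(-7 + U) (l(U) = -3/4 + (U + U)*(U - 7) = -3/4 + (2*U)*(-7 + U) = -3/4 + 2*U*(-7 + U))
(42 + (5 + P)*2) + 81*l(D(5, -5)) = (42 + (5 - 9/5)*2) + 81*(-3/4 - 14*(-5) + 2*(-5)**2) = (42 + (16/5)*2) + 81*(-3/4 + 70 + 2*25) = (42 + 32/5) + 81*(-3/4 + 70 + 50) = 242/5 + 81*(477/4) = 242/5 + 38637/4 = 194153/20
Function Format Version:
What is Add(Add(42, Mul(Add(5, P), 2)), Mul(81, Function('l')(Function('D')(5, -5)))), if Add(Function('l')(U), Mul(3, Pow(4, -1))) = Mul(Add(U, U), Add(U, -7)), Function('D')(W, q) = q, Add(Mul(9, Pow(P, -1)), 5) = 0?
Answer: Rational(194153, 20) ≈ 9707.7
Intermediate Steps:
P = Rational(-9, 5) (P = Mul(9, Pow(Add(-5, 0), -1)) = Mul(9, Pow(-5, -1)) = Mul(9, Rational(-1, 5)) = Rational(-9, 5) ≈ -1.8000)
Function('l')(U) = Add(Rational(-3, 4), Mul(2, U, Add(-7, U))) (Function('l')(U) = Add(Rational(-3, 4), Mul(Add(U, U), Add(U, -7))) = Add(Rational(-3, 4), Mul(Mul(2, U), Add(-7, U))) = Add(Rational(-3, 4), Mul(2, U, Add(-7, U))))
Add(Add(42, Mul(Add(5, P), 2)), Mul(81, Function('l')(Function('D')(5, -5)))) = Add(Add(42, Mul(Add(5, Rational(-9, 5)), 2)), Mul(81, Add(Rational(-3, 4), Mul(-14, -5), Mul(2, Pow(-5, 2))))) = Add(Add(42, Mul(Rational(16, 5), 2)), Mul(81, Add(Rational(-3, 4), 70, Mul(2, 25)))) = Add(Add(42, Rational(32, 5)), Mul(81, Add(Rational(-3, 4), 70, 50))) = Add(Rational(242, 5), Mul(81, Rational(477, 4))) = Add(Rational(242, 5), Rational(38637, 4)) = Rational(194153, 20)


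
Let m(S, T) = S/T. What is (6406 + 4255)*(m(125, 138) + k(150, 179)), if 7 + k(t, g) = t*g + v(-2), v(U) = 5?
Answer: 39500593489/138 ≈ 2.8624e+8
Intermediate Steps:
k(t, g) = -2 + g*t (k(t, g) = -7 + (t*g + 5) = -7 + (g*t + 5) = -7 + (5 + g*t) = -2 + g*t)
(6406 + 4255)*(m(125, 138) + k(150, 179)) = (6406 + 4255)*(125/138 + (-2 + 179*150)) = 10661*(125*(1/138) + (-2 + 26850)) = 10661*(125/138 + 26848) = 10661*(3705149/138) = 39500593489/138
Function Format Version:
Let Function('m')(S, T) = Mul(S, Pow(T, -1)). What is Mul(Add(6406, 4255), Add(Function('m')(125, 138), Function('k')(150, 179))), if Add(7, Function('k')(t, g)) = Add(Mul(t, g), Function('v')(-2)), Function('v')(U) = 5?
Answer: Rational(39500593489, 138) ≈ 2.8624e+8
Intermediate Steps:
Function('k')(t, g) = Add(-2, Mul(g, t)) (Function('k')(t, g) = Add(-7, Add(Mul(t, g), 5)) = Add(-7, Add(Mul(g, t), 5)) = Add(-7, Add(5, Mul(g, t))) = Add(-2, Mul(g, t)))
Mul(Add(6406, 4255), Add(Function('m')(125, 138), Function('k')(150, 179))) = Mul(Add(6406, 4255), Add(Mul(125, Pow(138, -1)), Add(-2, Mul(179, 150)))) = Mul(10661, Add(Mul(125, Rational(1, 138)), Add(-2, 26850))) = Mul(10661, Add(Rational(125, 138), 26848)) = Mul(10661, Rational(3705149, 138)) = Rational(39500593489, 138)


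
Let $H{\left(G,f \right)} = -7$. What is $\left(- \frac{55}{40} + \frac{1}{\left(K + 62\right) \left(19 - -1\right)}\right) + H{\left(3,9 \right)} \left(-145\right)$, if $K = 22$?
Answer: $\frac{1702891}{1680} \approx 1013.6$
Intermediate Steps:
$\left(- \frac{55}{40} + \frac{1}{\left(K + 62\right) \left(19 - -1\right)}\right) + H{\left(3,9 \right)} \left(-145\right) = \left(- \frac{55}{40} + \frac{1}{\left(22 + 62\right) \left(19 - -1\right)}\right) - -1015 = \left(\left(-55\right) \frac{1}{40} + \frac{1}{84 \left(19 + 1\right)}\right) + 1015 = \left(- \frac{11}{8} + \frac{1}{84 \cdot 20}\right) + 1015 = \left(- \frac{11}{8} + \frac{1}{84} \cdot \frac{1}{20}\right) + 1015 = \left(- \frac{11}{8} + \frac{1}{1680}\right) + 1015 = - \frac{2309}{1680} + 1015 = \frac{1702891}{1680}$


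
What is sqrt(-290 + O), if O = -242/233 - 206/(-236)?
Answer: I*sqrt(219342100598)/27494 ≈ 17.034*I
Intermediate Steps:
O = -4557/27494 (O = -242*1/233 - 206*(-1/236) = -242/233 + 103/118 = -4557/27494 ≈ -0.16575)
sqrt(-290 + O) = sqrt(-290 - 4557/27494) = sqrt(-7977817/27494) = I*sqrt(219342100598)/27494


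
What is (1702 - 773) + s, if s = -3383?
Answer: -2454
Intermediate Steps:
(1702 - 773) + s = (1702 - 773) - 3383 = 929 - 3383 = -2454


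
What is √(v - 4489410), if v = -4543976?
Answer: I*√9033386 ≈ 3005.6*I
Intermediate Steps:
√(v - 4489410) = √(-4543976 - 4489410) = √(-9033386) = I*√9033386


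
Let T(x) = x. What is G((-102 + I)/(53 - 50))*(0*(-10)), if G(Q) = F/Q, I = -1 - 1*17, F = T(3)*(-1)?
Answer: 0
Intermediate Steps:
F = -3 (F = 3*(-1) = -3)
I = -18 (I = -1 - 17 = -18)
G(Q) = -3/Q
G((-102 + I)/(53 - 50))*(0*(-10)) = (-3*(53 - 50)/(-102 - 18))*(0*(-10)) = -3/((-120/3))*0 = -3/((-120*⅓))*0 = -3/(-40)*0 = -3*(-1/40)*0 = (3/40)*0 = 0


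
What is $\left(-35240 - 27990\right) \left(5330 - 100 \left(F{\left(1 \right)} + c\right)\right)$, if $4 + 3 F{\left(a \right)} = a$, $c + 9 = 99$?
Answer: $225731100$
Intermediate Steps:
$c = 90$ ($c = -9 + 99 = 90$)
$F{\left(a \right)} = - \frac{4}{3} + \frac{a}{3}$
$\left(-35240 - 27990\right) \left(5330 - 100 \left(F{\left(1 \right)} + c\right)\right) = \left(-35240 - 27990\right) \left(5330 - 100 \left(\left(- \frac{4}{3} + \frac{1}{3} \cdot 1\right) + 90\right)\right) = - 63230 \left(5330 - 100 \left(\left(- \frac{4}{3} + \frac{1}{3}\right) + 90\right)\right) = - 63230 \left(5330 - 100 \left(-1 + 90\right)\right) = - 63230 \left(5330 - 8900\right) = \left(-63230\right) \left(-3570\right) = 225731100$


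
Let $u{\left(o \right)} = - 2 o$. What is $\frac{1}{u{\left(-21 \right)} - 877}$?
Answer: $- \frac{1}{835} \approx -0.0011976$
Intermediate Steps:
$\frac{1}{u{\left(-21 \right)} - 877} = \frac{1}{\left(-2\right) \left(-21\right) - 877} = \frac{1}{42 - 877} = \frac{1}{-835} = - \frac{1}{835}$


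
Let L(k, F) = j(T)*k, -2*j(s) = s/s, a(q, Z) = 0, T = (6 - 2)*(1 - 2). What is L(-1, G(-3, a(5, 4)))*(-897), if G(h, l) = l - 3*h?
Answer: -897/2 ≈ -448.50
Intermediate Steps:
T = -4 (T = 4*(-1) = -4)
j(s) = -1/2 (j(s) = -s/(2*s) = -1/2*1 = -1/2)
L(k, F) = -k/2
L(-1, G(-3, a(5, 4)))*(-897) = -1/2*(-1)*(-897) = (1/2)*(-897) = -897/2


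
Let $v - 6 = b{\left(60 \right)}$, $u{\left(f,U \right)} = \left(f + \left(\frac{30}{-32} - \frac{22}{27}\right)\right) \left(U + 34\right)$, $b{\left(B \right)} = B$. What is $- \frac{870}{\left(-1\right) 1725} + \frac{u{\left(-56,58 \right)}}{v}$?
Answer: $- \frac{65576681}{819720} \approx -79.999$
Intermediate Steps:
$u{\left(f,U \right)} = \left(34 + U\right) \left(- \frac{757}{432} + f\right)$ ($u{\left(f,U \right)} = \left(f + \left(30 \left(- \frac{1}{32}\right) - \frac{22}{27}\right)\right) \left(34 + U\right) = \left(f - \frac{757}{432}\right) \left(34 + U\right) = \left(- \frac{757}{432} + f\right) \left(34 + U\right) = \left(34 + U\right) \left(- \frac{757}{432} + f\right)$)
$v = 66$ ($v = 6 + 60 = 66$)
$- \frac{870}{\left(-1\right) 1725} + \frac{u{\left(-56,58 \right)}}{v} = - \frac{870}{\left(-1\right) 1725} + \frac{- \frac{12869}{216} + 34 \left(-56\right) - \frac{21953}{216} + 58 \left(-56\right)}{66} = - \frac{870}{-1725} + \left(- \frac{12869}{216} - 1904 - \frac{21953}{216} - 3248\right) \frac{1}{66} = \left(-870\right) \left(- \frac{1}{1725}\right) - \frac{573827}{7128} = \frac{58}{115} - \frac{573827}{7128} = - \frac{65576681}{819720}$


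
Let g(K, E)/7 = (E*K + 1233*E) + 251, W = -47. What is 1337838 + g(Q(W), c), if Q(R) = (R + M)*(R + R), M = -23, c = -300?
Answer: -15067705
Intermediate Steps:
Q(R) = 2*R*(-23 + R) (Q(R) = (R - 23)*(R + R) = (-23 + R)*(2*R) = 2*R*(-23 + R))
g(K, E) = 1757 + 8631*E + 7*E*K (g(K, E) = 7*((E*K + 1233*E) + 251) = 7*((1233*E + E*K) + 251) = 7*(251 + 1233*E + E*K) = 1757 + 8631*E + 7*E*K)
1337838 + g(Q(W), c) = 1337838 + (1757 + 8631*(-300) + 7*(-300)*(2*(-47)*(-23 - 47))) = 1337838 + (1757 - 2589300 + 7*(-300)*(2*(-47)*(-70))) = 1337838 + (1757 - 2589300 + 7*(-300)*6580) = 1337838 + (1757 - 2589300 - 13818000) = 1337838 - 16405543 = -15067705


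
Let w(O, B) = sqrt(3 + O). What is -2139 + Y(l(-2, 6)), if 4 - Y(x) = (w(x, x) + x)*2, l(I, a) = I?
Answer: -2133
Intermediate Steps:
Y(x) = 4 - 2*x - 2*sqrt(3 + x) (Y(x) = 4 - (sqrt(3 + x) + x)*2 = 4 - (x + sqrt(3 + x))*2 = 4 - (2*x + 2*sqrt(3 + x)) = 4 + (-2*x - 2*sqrt(3 + x)) = 4 - 2*x - 2*sqrt(3 + x))
-2139 + Y(l(-2, 6)) = -2139 + (4 - 2*(-2) - 2*sqrt(3 - 2)) = -2139 + (4 + 4 - 2*sqrt(1)) = -2139 + (4 + 4 - 2*1) = -2139 + (4 + 4 - 2) = -2139 + 6 = -2133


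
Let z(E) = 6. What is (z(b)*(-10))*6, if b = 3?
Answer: -360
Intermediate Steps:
(z(b)*(-10))*6 = (6*(-10))*6 = -60*6 = -360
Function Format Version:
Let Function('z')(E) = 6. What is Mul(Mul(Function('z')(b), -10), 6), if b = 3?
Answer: -360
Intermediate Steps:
Mul(Mul(Function('z')(b), -10), 6) = Mul(Mul(6, -10), 6) = Mul(-60, 6) = -360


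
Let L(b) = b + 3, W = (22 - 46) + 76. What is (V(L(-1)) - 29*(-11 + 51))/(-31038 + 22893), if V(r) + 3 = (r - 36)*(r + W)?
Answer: 2999/8145 ≈ 0.36820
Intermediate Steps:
W = 52 (W = -24 + 76 = 52)
L(b) = 3 + b
V(r) = -3 + (-36 + r)*(52 + r) (V(r) = -3 + (r - 36)*(r + 52) = -3 + (-36 + r)*(52 + r))
(V(L(-1)) - 29*(-11 + 51))/(-31038 + 22893) = ((-1875 + (3 - 1)² + 16*(3 - 1)) - 29*(-11 + 51))/(-31038 + 22893) = ((-1875 + 2² + 16*2) - 29*40)/(-8145) = ((-1875 + 4 + 32) - 1160)*(-1/8145) = (-1839 - 1160)*(-1/8145) = -2999*(-1/8145) = 2999/8145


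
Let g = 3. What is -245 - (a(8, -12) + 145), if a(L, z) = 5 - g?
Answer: -392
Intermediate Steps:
a(L, z) = 2 (a(L, z) = 5 - 1*3 = 5 - 3 = 2)
-245 - (a(8, -12) + 145) = -245 - (2 + 145) = -245 - 1*147 = -245 - 147 = -392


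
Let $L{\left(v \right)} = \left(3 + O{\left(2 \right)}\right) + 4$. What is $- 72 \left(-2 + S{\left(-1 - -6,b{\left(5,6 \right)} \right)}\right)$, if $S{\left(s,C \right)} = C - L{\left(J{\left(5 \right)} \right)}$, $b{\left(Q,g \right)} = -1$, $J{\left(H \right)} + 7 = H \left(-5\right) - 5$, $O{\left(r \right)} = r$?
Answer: $864$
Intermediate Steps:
$J{\left(H \right)} = -12 - 5 H$ ($J{\left(H \right)} = -7 + \left(H \left(-5\right) - 5\right) = -7 - \left(5 + 5 H\right) = -12 - 5 H$)
$L{\left(v \right)} = 9$ ($L{\left(v \right)} = \left(3 + 2\right) + 4 = 5 + 4 = 9$)
$S{\left(s,C \right)} = -9 + C$ ($S{\left(s,C \right)} = C - 9 = -9 + C$)
$- 72 \left(-2 + S{\left(-1 - -6,b{\left(5,6 \right)} \right)}\right) = - 72 \left(-2 - 10\right) = \left(-72\right) \left(-12\right) = 864$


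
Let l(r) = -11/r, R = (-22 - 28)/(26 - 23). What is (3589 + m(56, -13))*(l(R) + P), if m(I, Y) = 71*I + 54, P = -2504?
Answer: -953647373/50 ≈ -1.9073e+7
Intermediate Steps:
R = -50/3 ≈ -16.667
m(I, Y) = 54 + 71*I
(3589 + m(56, -13))*(l(R) + P) = (3589 + (54 + 71*56))*(-11/(-50/3) - 2504) = (3589 + (54 + 3976))*(-11*(-3/50) - 2504) = (3589 + 4030)*(33/50 - 2504) = 7619*(-125167/50) = -953647373/50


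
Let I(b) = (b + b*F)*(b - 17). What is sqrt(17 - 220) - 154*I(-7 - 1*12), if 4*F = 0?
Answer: -105336 + I*sqrt(203) ≈ -1.0534e+5 + 14.248*I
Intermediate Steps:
F = 0 (F = (1/4)*0 = 0)
I(b) = b*(-17 + b) (I(b) = (b + b*0)*(b - 17) = (b + 0)*(-17 + b) = b*(-17 + b))
sqrt(17 - 220) - 154*I(-7 - 1*12) = sqrt(17 - 220) - 154*(-7 - 1*12)*(-17 + (-7 - 1*12)) = sqrt(-203) - 154*(-7 - 12)*(-17 + (-7 - 12)) = I*sqrt(203) - (-2926)*(-17 - 19) = I*sqrt(203) - (-2926)*(-36) = I*sqrt(203) - 154*684 = I*sqrt(203) - 105336 = -105336 + I*sqrt(203)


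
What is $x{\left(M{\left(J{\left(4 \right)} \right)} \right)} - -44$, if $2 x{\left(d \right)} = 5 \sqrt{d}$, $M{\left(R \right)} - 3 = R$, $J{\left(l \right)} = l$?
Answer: $44 + \frac{5 \sqrt{7}}{2} \approx 50.614$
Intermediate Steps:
$M{\left(R \right)} = 3 + R$
$x{\left(d \right)} = \frac{5 \sqrt{d}}{2}$
$x{\left(M{\left(J{\left(4 \right)} \right)} \right)} - -44 = \frac{5 \sqrt{3 + 4}}{2} - -44 = \frac{5 \sqrt{7}}{2} + 44 = 44 + \frac{5 \sqrt{7}}{2}$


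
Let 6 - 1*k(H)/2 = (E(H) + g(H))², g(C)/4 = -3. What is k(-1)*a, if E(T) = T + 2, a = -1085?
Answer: 249550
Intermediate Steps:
E(T) = 2 + T
g(C) = -12 (g(C) = 4*(-3) = -12)
k(H) = 12 - 2*(-10 + H)² (k(H) = 12 - 2*((2 + H) - 12)² = 12 - 2*(-10 + H)²)
k(-1)*a = (12 - 2*(-10 - 1)²)*(-1085) = (12 - 2*(-11)²)*(-1085) = (12 - 2*121)*(-1085) = (12 - 242)*(-1085) = -230*(-1085) = 249550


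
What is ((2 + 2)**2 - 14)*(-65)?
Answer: -130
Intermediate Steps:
((2 + 2)**2 - 14)*(-65) = (4**2 - 14)*(-65) = (16 - 14)*(-65) = 2*(-65) = -130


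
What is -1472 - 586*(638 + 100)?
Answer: -433940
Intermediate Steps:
-1472 - 586*(638 + 100) = -1472 - 586*738 = -1472 - 432468 = -433940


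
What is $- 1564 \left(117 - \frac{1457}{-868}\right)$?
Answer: $- \frac{1299293}{7} \approx -1.8561 \cdot 10^{5}$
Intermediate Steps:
$- 1564 \left(117 - \frac{1457}{-868}\right) = - 1564 \left(117 - - \frac{47}{28}\right) = - 1564 \left(117 + \frac{47}{28}\right) = \left(-1564\right) \frac{3323}{28} = - \frac{1299293}{7}$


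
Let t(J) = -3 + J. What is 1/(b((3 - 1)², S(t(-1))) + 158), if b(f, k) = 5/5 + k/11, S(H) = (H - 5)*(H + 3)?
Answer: 11/1758 ≈ 0.0062571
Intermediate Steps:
S(H) = (-5 + H)*(3 + H)
b(f, k) = 1 + k/11 (b(f, k) = 5*(⅕) + k*(1/11) = 1 + k/11)
1/(b((3 - 1)², S(t(-1))) + 158) = 1/((1 + (-15 + (-3 - 1)² - 2*(-3 - 1))/11) + 158) = 1/((1 + (-15 + (-4)² - 2*(-4))/11) + 158) = 1/((1 + (-15 + 16 + 8)/11) + 158) = 1/((1 + (1/11)*9) + 158) = 1/((1 + 9/11) + 158) = 1/(20/11 + 158) = 1/(1758/11) = 11/1758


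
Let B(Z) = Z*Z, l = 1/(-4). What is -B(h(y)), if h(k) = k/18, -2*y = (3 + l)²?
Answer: -14641/331776 ≈ -0.044129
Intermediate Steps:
l = -¼ ≈ -0.25000
y = -121/32 (y = -(3 - ¼)²/2 = -(11/4)²/2 = -½*121/16 = -121/32 ≈ -3.7813)
h(k) = k/18 (h(k) = k*(1/18) = k/18)
B(Z) = Z²
-B(h(y)) = -((1/18)*(-121/32))² = -(-121/576)² = -1*14641/331776 = -14641/331776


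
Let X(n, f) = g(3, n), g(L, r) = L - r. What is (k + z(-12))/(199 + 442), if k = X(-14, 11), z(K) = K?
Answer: 5/641 ≈ 0.0078003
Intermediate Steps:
X(n, f) = 3 - n
k = 17 (k = 3 - 1*(-14) = 3 + 14 = 17)
(k + z(-12))/(199 + 442) = (17 - 12)/(199 + 442) = 5/641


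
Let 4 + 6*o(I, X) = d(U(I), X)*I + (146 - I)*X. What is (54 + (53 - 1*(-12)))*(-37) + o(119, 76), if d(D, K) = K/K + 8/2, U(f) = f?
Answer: -7925/2 ≈ -3962.5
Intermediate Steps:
d(D, K) = 5 (d(D, K) = 1 + 8*(1/2) = 1 + 4 = 5)
o(I, X) = -2/3 + 5*I/6 + X*(146 - I)/6 (o(I, X) = -2/3 + (5*I + (146 - I)*X)/6 = -2/3 + (5*I + X*(146 - I))/6 = -2/3 + (5*I/6 + X*(146 - I)/6) = -2/3 + 5*I/6 + X*(146 - I)/6)
(54 + (53 - 1*(-12)))*(-37) + o(119, 76) = (54 + (53 - 1*(-12)))*(-37) + (-2/3 + (5/6)*119 + (73/3)*76 - 1/6*119*76) = (54 + (53 + 12))*(-37) + (-2/3 + 595/6 + 5548/3 - 4522/3) = (54 + 65)*(-37) + 881/2 = 119*(-37) + 881/2 = -4403 + 881/2 = -7925/2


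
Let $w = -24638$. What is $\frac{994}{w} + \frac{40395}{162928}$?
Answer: $\frac{416650789}{2007110032} \approx 0.20759$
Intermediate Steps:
$\frac{994}{w} + \frac{40395}{162928} = \frac{994}{-24638} + \frac{40395}{162928} = 994 \left(- \frac{1}{24638}\right) + 40395 \cdot \frac{1}{162928} = - \frac{497}{12319} + \frac{40395}{162928} = \frac{416650789}{2007110032}$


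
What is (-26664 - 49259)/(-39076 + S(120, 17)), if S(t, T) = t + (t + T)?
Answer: 75923/38819 ≈ 1.9558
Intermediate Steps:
S(t, T) = T + 2*t (S(t, T) = t + (T + t) = T + 2*t)
(-26664 - 49259)/(-39076 + S(120, 17)) = (-26664 - 49259)/(-39076 + (17 + 2*120)) = -75923/(-39076 + (17 + 240)) = -75923/(-39076 + 257) = -75923/(-38819) = -75923*(-1/38819) = 75923/38819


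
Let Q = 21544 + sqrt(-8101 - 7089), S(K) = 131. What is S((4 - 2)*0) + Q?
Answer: 21675 + 7*I*sqrt(310) ≈ 21675.0 + 123.25*I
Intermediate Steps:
Q = 21544 + 7*I*sqrt(310) (Q = 21544 + sqrt(-15190) = 21544 + 7*I*sqrt(310) ≈ 21544.0 + 123.25*I)
S((4 - 2)*0) + Q = 131 + (21544 + 7*I*sqrt(310)) = 21675 + 7*I*sqrt(310)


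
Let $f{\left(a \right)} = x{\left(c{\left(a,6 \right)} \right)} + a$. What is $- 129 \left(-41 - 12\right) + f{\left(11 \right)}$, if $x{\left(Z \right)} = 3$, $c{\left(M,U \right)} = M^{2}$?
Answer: $6851$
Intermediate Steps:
$f{\left(a \right)} = 3 + a$
$- 129 \left(-41 - 12\right) + f{\left(11 \right)} = - 129 \left(-41 - 12\right) + \left(3 + 11\right) = - 129 \left(-41 - 12\right) + 14 = \left(-129\right) \left(-53\right) + 14 = 6837 + 14 = 6851$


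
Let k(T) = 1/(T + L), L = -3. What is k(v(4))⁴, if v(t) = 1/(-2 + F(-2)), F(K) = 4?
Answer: 16/625 ≈ 0.025600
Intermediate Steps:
v(t) = ½ (v(t) = 1/(-2 + 4) = 1/2 = ½)
k(T) = 1/(-3 + T) (k(T) = 1/(T - 3) = 1/(-3 + T))
k(v(4))⁴ = (1/(-3 + ½))⁴ = (1/(-5/2))⁴ = (-⅖)⁴ = 16/625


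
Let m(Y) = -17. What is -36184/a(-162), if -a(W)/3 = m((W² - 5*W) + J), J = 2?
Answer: -36184/51 ≈ -709.49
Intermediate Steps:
a(W) = 51 (a(W) = -3*(-17) = 51)
-36184/a(-162) = -36184/51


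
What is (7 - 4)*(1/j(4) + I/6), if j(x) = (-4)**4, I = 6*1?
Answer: 771/256 ≈ 3.0117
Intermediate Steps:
I = 6
j(x) = 256
(7 - 4)*(1/j(4) + I/6) = (7 - 4)*(1/256 + 6/6) = 3*(1*(1/256) + 6*(1/6)) = 3*(1/256 + 1) = 3*(257/256) = 771/256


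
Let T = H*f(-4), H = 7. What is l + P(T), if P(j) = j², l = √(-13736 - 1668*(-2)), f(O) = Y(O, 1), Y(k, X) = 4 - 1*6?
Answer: 196 + 20*I*√26 ≈ 196.0 + 101.98*I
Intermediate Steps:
Y(k, X) = -2 (Y(k, X) = 4 - 6 = -2)
f(O) = -2
T = -14 (T = 7*(-2) = -14)
l = 20*I*√26 (l = √(-13736 + 3336) = √(-10400) = 20*I*√26 ≈ 101.98*I)
l + P(T) = 20*I*√26 + (-14)² = 20*I*√26 + 196 = 196 + 20*I*√26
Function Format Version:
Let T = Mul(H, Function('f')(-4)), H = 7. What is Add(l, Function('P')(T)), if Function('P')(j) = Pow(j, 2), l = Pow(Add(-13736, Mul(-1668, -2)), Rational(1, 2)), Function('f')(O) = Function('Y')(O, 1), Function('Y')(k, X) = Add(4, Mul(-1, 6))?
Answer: Add(196, Mul(20, I, Pow(26, Rational(1, 2)))) ≈ Add(196.00, Mul(101.98, I))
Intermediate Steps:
Function('Y')(k, X) = -2 (Function('Y')(k, X) = Add(4, -6) = -2)
Function('f')(O) = -2
T = -14 (T = Mul(7, -2) = -14)
l = Mul(20, I, Pow(26, Rational(1, 2))) (l = Pow(Add(-13736, 3336), Rational(1, 2)) = Pow(-10400, Rational(1, 2)) = Mul(20, I, Pow(26, Rational(1, 2))) ≈ Mul(101.98, I))
Add(l, Function('P')(T)) = Add(Mul(20, I, Pow(26, Rational(1, 2))), Pow(-14, 2)) = Add(Mul(20, I, Pow(26, Rational(1, 2))), 196) = Add(196, Mul(20, I, Pow(26, Rational(1, 2))))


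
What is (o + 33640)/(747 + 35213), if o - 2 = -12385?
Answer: 733/1240 ≈ 0.59113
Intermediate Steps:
o = -12383 (o = 2 - 12385 = -12383)
(o + 33640)/(747 + 35213) = (-12383 + 33640)/(747 + 35213) = 21257/35960 = 21257*(1/35960) = 733/1240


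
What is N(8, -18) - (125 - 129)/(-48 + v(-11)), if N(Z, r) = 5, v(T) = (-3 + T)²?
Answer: 186/37 ≈ 5.0270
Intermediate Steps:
N(8, -18) - (125 - 129)/(-48 + v(-11)) = 5 - (125 - 129)/(-48 + (-3 - 11)²) = 5 - (-4)/(-48 + (-14)²) = 5 - (-4)/(-48 + 196) = 5 - (-4)/148 = 5 - 1*(-1/37) = 5 + 1/37 = 186/37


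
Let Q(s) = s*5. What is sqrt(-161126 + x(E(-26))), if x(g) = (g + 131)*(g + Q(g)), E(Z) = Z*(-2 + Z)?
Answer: sqrt(3590986) ≈ 1895.0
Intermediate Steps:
Q(s) = 5*s
x(g) = 6*g*(131 + g) (x(g) = (g + 131)*(g + 5*g) = (131 + g)*(6*g) = 6*g*(131 + g))
sqrt(-161126 + x(E(-26))) = sqrt(-161126 + 6*(-26*(-2 - 26))*(131 - 26*(-2 - 26))) = sqrt(-161126 + 6*(-26*(-28))*(131 - 26*(-28))) = sqrt(-161126 + 6*728*(131 + 728)) = sqrt(-161126 + 6*728*859) = sqrt(-161126 + 3752112) = sqrt(3590986)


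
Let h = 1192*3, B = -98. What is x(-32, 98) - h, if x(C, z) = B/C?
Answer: -57167/16 ≈ -3572.9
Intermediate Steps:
x(C, z) = -98/C
h = 3576
x(-32, 98) - h = -98/(-32) - 1*3576 = -98*(-1/32) - 3576 = 49/16 - 3576 = -57167/16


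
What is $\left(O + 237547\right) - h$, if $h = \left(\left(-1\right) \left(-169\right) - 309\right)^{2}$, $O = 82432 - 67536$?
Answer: $232843$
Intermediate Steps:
$O = 14896$
$h = 19600$ ($h = \left(169 - 309\right)^{2} = \left(-140\right)^{2} = 19600$)
$\left(O + 237547\right) - h = \left(14896 + 237547\right) - 19600 = 252443 - 19600 = 232843$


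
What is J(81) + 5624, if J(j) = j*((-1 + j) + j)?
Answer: 18665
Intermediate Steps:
J(j) = j*(-1 + 2*j)
J(81) + 5624 = 81*(-1 + 2*81) + 5624 = 81*(-1 + 162) + 5624 = 81*161 + 5624 = 13041 + 5624 = 18665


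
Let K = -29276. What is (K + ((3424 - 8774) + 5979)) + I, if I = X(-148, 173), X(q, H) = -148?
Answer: -28795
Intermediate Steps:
I = -148
(K + ((3424 - 8774) + 5979)) + I = (-29276 + ((3424 - 8774) + 5979)) - 148 = (-29276 + (-5350 + 5979)) - 148 = (-29276 + 629) - 148 = -28647 - 148 = -28795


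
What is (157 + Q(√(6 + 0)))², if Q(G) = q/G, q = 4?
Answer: 73955/3 + 628*√6/3 ≈ 25164.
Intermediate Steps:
Q(G) = 4/G
(157 + Q(√(6 + 0)))² = (157 + 4/(√(6 + 0)))² = (157 + 4/(√6))² = (157 + 4*(√6/6))² = (157 + 2*√6/3)²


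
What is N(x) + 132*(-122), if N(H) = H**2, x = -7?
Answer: -16055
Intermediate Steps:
N(x) + 132*(-122) = (-7)**2 + 132*(-122) = 49 - 16104 = -16055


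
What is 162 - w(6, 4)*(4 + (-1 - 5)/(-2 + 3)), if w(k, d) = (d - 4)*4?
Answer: 162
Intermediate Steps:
w(k, d) = -16 + 4*d (w(k, d) = (-4 + d)*4 = -16 + 4*d)
162 - w(6, 4)*(4 + (-1 - 5)/(-2 + 3)) = 162 - (-16 + 4*4)*(4 + (-1 - 5)/(-2 + 3)) = 162 - (-16 + 16)*(4 - 6/1) = 162 - 0*(4 - 6*1) = 162 - 0*(4 - 6) = 162 - 0*(-2) = 162 - 1*0 = 162 + 0 = 162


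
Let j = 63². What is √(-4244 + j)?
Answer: 5*I*√11 ≈ 16.583*I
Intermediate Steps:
j = 3969
√(-4244 + j) = √(-4244 + 3969) = √(-275) = 5*I*√11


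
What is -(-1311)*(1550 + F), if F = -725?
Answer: 1081575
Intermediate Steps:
-(-1311)*(1550 + F) = -(-1311)*(1550 - 725) = -(-1311)*825 = -1*(-1081575) = 1081575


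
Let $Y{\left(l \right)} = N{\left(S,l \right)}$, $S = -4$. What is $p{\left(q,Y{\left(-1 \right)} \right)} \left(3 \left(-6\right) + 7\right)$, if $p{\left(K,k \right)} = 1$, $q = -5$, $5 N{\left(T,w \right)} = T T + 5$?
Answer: $-11$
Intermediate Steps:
$N{\left(T,w \right)} = 1 + \frac{T^{2}}{5}$ ($N{\left(T,w \right)} = \frac{T T + 5}{5} = \frac{T^{2} + 5}{5} = \frac{5 + T^{2}}{5} = 1 + \frac{T^{2}}{5}$)
$Y{\left(l \right)} = \frac{21}{5}$ ($Y{\left(l \right)} = 1 + \frac{\left(-4\right)^{2}}{5} = 1 + \frac{1}{5} \cdot 16 = 1 + \frac{16}{5} = \frac{21}{5}$)
$p{\left(q,Y{\left(-1 \right)} \right)} \left(3 \left(-6\right) + 7\right) = 1 \left(3 \left(-6\right) + 7\right) = 1 \left(-18 + 7\right) = 1 \left(-11\right) = -11$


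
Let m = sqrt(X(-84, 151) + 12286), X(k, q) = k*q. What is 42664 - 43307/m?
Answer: 42664 + 43307*I*sqrt(398)/398 ≈ 42664.0 + 2170.8*I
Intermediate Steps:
m = I*sqrt(398) (m = sqrt(-84*151 + 12286) = sqrt(-12684 + 12286) = sqrt(-398) = I*sqrt(398) ≈ 19.95*I)
42664 - 43307/m = 42664 - 43307*(-I*sqrt(398)/398) = 42664 - (-43307)*I*sqrt(398)/398 = 42664 + 43307*I*sqrt(398)/398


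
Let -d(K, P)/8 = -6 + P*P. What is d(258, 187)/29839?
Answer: -279704/29839 ≈ -9.3738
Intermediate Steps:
d(K, P) = 48 - 8*P² (d(K, P) = -8*(-6 + P*P) = -8*(-6 + P²) = 48 - 8*P²)
d(258, 187)/29839 = (48 - 8*187²)/29839 = (48 - 8*34969)*(1/29839) = (48 - 279752)*(1/29839) = -279704*1/29839 = -279704/29839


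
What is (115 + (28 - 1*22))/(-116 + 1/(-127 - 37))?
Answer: -19844/19025 ≈ -1.0430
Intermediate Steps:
(115 + (28 - 1*22))/(-116 + 1/(-127 - 37)) = (115 + (28 - 22))/(-116 + 1/(-164)) = (115 + 6)/(-116 - 1/164) = 121/(-19025/164) = -164/19025*121 = -19844/19025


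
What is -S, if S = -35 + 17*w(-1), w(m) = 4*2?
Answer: -101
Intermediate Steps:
w(m) = 8
S = 101 (S = -35 + 17*8 = -35 + 136 = 101)
-S = -1*101 = -101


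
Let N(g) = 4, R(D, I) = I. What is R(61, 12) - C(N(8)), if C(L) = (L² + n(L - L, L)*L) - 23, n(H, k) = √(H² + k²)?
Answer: 3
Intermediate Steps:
C(L) = -23 + L² + L*√(L²) (C(L) = (L² + √((L - L)² + L²)*L) - 23 = (L² + √(0² + L²)*L) - 23 = (L² + √(0 + L²)*L) - 23 = (L² + √(L²)*L) - 23 = (L² + L*√(L²)) - 23 = -23 + L² + L*√(L²))
R(61, 12) - C(N(8)) = 12 - (-23 + 4² + 4*√(4²)) = 12 - (-23 + 16 + 4*√16) = 12 - (-23 + 16 + 4*4) = 12 - (-23 + 16 + 16) = 12 - 1*9 = 12 - 9 = 3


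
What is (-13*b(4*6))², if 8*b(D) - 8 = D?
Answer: 2704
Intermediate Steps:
b(D) = 1 + D/8
(-13*b(4*6))² = (-13*(1 + (4*6)/8))² = (-13*(1 + (⅛)*24))² = (-13*(1 + 3))² = (-13*4)² = (-52)² = 2704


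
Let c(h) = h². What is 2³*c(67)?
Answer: 35912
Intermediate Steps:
2³*c(67) = 2³*67² = 8*4489 = 35912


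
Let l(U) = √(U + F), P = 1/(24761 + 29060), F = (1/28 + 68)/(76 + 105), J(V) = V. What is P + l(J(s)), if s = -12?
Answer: 1/53821 + I*√74640237/2534 ≈ 1.858e-5 + 3.4094*I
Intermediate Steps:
F = 1905/5068 (F = (1*(1/28) + 68)/181 = (1/28 + 68)*(1/181) = (1905/28)*(1/181) = 1905/5068 ≈ 0.37589)
P = 1/53821 ≈ 1.8580e-5
l(U) = √(1905/5068 + U) (l(U) = √(U + 1905/5068) = √(1905/5068 + U))
P + l(J(s)) = 1/53821 + √(2413635 + 6421156*(-12))/2534 = 1/53821 + √(2413635 - 77053872)/2534 = 1/53821 + √(-74640237)/2534 = 1/53821 + (I*√74640237)/2534 = 1/53821 + I*√74640237/2534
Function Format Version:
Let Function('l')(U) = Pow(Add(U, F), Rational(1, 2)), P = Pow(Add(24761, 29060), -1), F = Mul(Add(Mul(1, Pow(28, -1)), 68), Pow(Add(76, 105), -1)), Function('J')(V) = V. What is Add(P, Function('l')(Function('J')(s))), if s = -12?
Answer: Add(Rational(1, 53821), Mul(Rational(1, 2534), I, Pow(74640237, Rational(1, 2)))) ≈ Add(1.8580e-5, Mul(3.4094, I))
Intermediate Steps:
F = Rational(1905, 5068) (F = Mul(Add(Mul(1, Rational(1, 28)), 68), Pow(181, -1)) = Mul(Add(Rational(1, 28), 68), Rational(1, 181)) = Mul(Rational(1905, 28), Rational(1, 181)) = Rational(1905, 5068) ≈ 0.37589)
P = Rational(1, 53821) (P = Pow(53821, -1) = Rational(1, 53821) ≈ 1.8580e-5)
Function('l')(U) = Pow(Add(Rational(1905, 5068), U), Rational(1, 2)) (Function('l')(U) = Pow(Add(U, Rational(1905, 5068)), Rational(1, 2)) = Pow(Add(Rational(1905, 5068), U), Rational(1, 2)))
Add(P, Function('l')(Function('J')(s))) = Add(Rational(1, 53821), Mul(Rational(1, 2534), Pow(Add(2413635, Mul(6421156, -12)), Rational(1, 2)))) = Add(Rational(1, 53821), Mul(Rational(1, 2534), Pow(Add(2413635, -77053872), Rational(1, 2)))) = Add(Rational(1, 53821), Mul(Rational(1, 2534), Pow(-74640237, Rational(1, 2)))) = Add(Rational(1, 53821), Mul(Rational(1, 2534), Mul(I, Pow(74640237, Rational(1, 2))))) = Add(Rational(1, 53821), Mul(Rational(1, 2534), I, Pow(74640237, Rational(1, 2))))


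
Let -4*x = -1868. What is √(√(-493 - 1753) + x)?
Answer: √(467 + I*√2246) ≈ 21.638 + 1.0951*I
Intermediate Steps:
x = 467 (x = -¼*(-1868) = 467)
√(√(-493 - 1753) + x) = √(√(-493 - 1753) + 467) = √(√(-2246) + 467) = √(I*√2246 + 467) = √(467 + I*√2246)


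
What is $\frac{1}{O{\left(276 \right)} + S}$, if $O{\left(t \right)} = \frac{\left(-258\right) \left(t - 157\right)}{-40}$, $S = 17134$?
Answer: $\frac{20}{358031} \approx 5.5861 \cdot 10^{-5}$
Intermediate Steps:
$O{\left(t \right)} = - \frac{20253}{20} + \frac{129 t}{20}$ ($O{\left(t \right)} = - 258 \left(-157 + t\right) \left(- \frac{1}{40}\right) = \left(40506 - 258 t\right) \left(- \frac{1}{40}\right) = - \frac{20253}{20} + \frac{129 t}{20}$)
$\frac{1}{O{\left(276 \right)} + S} = \frac{1}{\left(- \frac{20253}{20} + \frac{129}{20} \cdot 276\right) + 17134} = \frac{1}{\left(- \frac{20253}{20} + \frac{8901}{5}\right) + 17134} = \frac{1}{\frac{15351}{20} + 17134} = \frac{1}{\frac{358031}{20}} = \frac{20}{358031}$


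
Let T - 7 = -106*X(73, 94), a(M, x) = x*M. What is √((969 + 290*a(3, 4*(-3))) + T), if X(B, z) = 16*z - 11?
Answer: I*√167722 ≈ 409.54*I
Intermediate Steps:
X(B, z) = -11 + 16*z
a(M, x) = M*x
T = -158251 (T = 7 - 106*(-11 + 16*94) = 7 - 106*(-11 + 1504) = 7 - 106*1493 = 7 - 158258 = -158251)
√((969 + 290*a(3, 4*(-3))) + T) = √((969 + 290*(3*(4*(-3)))) - 158251) = √((969 + 290*(3*(-12))) - 158251) = √((969 + 290*(-36)) - 158251) = √((969 - 10440) - 158251) = √(-9471 - 158251) = √(-167722) = I*√167722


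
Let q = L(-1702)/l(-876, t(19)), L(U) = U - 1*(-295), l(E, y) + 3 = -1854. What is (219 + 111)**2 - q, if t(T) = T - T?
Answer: 67408631/619 ≈ 1.0890e+5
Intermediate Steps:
t(T) = 0
l(E, y) = -1857 (l(E, y) = -3 - 1854 = -1857)
L(U) = 295 + U (L(U) = U + 295 = 295 + U)
q = 469/619 (q = (295 - 1702)/(-1857) = -1407*(-1/1857) = 469/619 ≈ 0.75767)
(219 + 111)**2 - q = (219 + 111)**2 - 1*469/619 = 330**2 - 469/619 = 108900 - 469/619 = 67408631/619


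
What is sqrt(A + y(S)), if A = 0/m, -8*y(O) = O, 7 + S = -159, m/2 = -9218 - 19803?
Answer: sqrt(83)/2 ≈ 4.5552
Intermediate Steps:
m = -58042 (m = 2*(-9218 - 19803) = 2*(-29021) = -58042)
S = -166 (S = -7 - 159 = -166)
y(O) = -O/8
A = 0 (A = 0/(-58042) = 0*(-1/58042) = 0)
sqrt(A + y(S)) = sqrt(0 - 1/8*(-166)) = sqrt(0 + 83/4) = sqrt(83/4) = sqrt(83)/2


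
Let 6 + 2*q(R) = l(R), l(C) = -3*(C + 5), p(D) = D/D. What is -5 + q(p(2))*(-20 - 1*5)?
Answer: 295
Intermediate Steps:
p(D) = 1
l(C) = -15 - 3*C (l(C) = -3*(5 + C) = -15 - 3*C)
q(R) = -21/2 - 3*R/2 (q(R) = -3 + (-15 - 3*R)/2 = -3 + (-15/2 - 3*R/2) = -21/2 - 3*R/2)
-5 + q(p(2))*(-20 - 1*5) = -5 + (-21/2 - 3/2*1)*(-20 - 1*5) = -5 + (-21/2 - 3/2)*(-20 - 5) = -5 - 12*(-25) = -5 + 300 = 295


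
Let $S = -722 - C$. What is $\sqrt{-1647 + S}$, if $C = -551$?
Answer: $3 i \sqrt{202} \approx 42.638 i$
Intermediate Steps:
$S = -171$ ($S = -722 - -551 = -722 + 551 = -171$)
$\sqrt{-1647 + S} = \sqrt{-1647 - 171} = \sqrt{-1818} = 3 i \sqrt{202}$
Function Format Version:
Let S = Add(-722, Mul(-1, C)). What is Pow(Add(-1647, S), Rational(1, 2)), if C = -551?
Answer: Mul(3, I, Pow(202, Rational(1, 2))) ≈ Mul(42.638, I)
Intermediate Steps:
S = -171 (S = Add(-722, Mul(-1, -551)) = Add(-722, 551) = -171)
Pow(Add(-1647, S), Rational(1, 2)) = Pow(Add(-1647, -171), Rational(1, 2)) = Pow(-1818, Rational(1, 2)) = Mul(3, I, Pow(202, Rational(1, 2)))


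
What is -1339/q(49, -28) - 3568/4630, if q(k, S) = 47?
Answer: -3183633/108805 ≈ -29.260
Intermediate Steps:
-1339/q(49, -28) - 3568/4630 = -1339/47 - 3568/4630 = -1339*1/47 - 3568*1/4630 = -1339/47 - 1784/2315 = -3183633/108805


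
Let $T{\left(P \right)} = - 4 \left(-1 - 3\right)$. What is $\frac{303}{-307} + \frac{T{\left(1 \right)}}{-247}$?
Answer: $- \frac{79753}{75829} \approx -1.0517$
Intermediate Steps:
$T{\left(P \right)} = 16$ ($T{\left(P \right)} = \left(-4\right) \left(-4\right) = 16$)
$\frac{303}{-307} + \frac{T{\left(1 \right)}}{-247} = \frac{303}{-307} + \frac{16}{-247} = 303 \left(- \frac{1}{307}\right) + 16 \left(- \frac{1}{247}\right) = - \frac{303}{307} - \frac{16}{247} = - \frac{79753}{75829}$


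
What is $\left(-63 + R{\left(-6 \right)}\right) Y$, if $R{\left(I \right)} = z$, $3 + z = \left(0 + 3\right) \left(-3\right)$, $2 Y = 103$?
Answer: $- \frac{7725}{2} \approx -3862.5$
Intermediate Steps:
$Y = \frac{103}{2}$ ($Y = \frac{1}{2} \cdot 103 = \frac{103}{2} \approx 51.5$)
$z = -12$ ($z = -3 + \left(0 + 3\right) \left(-3\right) = -3 + 3 \left(-3\right) = -3 - 9 = -12$)
$R{\left(I \right)} = -12$
$\left(-63 + R{\left(-6 \right)}\right) Y = \left(-63 - 12\right) \frac{103}{2} = \left(-75\right) \frac{103}{2} = - \frac{7725}{2}$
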